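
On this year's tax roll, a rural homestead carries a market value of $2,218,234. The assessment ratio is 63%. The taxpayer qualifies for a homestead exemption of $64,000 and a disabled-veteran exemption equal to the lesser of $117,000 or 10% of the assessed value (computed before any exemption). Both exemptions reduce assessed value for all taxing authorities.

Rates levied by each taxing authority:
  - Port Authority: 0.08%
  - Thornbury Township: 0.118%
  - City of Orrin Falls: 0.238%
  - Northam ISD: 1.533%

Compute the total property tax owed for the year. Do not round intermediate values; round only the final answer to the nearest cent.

$23,952.64

Assessed value = $2,218,234 × 0.63 = $1,397,487.42
Disabled-veteran exemption = min($117,000, 10% × $1,397,487.42) = min($117,000, $139,748.742) = $117,000 (dollar cap binds)
Taxable value = $1,397,487.42 − $64,000 − $117,000 = $1,216,487.42
Port Authority: $1,216,487.42 × 0.0008 = $973.189936
Thornbury Township: $1,216,487.42 × 0.00118 = $1,435.4551556
City of Orrin Falls: $1,216,487.42 × 0.00238 = $2,895.2400596
Northam ISD: $1,216,487.42 × 0.01533 = $18,648.7521486
Total = $23,952.6372998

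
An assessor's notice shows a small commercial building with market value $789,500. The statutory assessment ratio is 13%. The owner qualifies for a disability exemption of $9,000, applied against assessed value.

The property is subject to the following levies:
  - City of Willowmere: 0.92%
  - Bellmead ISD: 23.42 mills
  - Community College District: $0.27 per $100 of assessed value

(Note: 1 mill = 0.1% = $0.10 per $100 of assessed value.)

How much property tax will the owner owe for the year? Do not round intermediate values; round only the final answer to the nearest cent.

$3,307.19

Assessed value = $789,500 × 0.13 = $102,635
Taxable value = $102,635 − $9,000 = $93,635
City of Willowmere: $93,635 × 0.0092 = $861.442
Bellmead ISD: $93,635 × 0.02342 = $2,192.9317
Community College District: $93,635 × 0.0027 = $252.8145
Total = $3,307.1882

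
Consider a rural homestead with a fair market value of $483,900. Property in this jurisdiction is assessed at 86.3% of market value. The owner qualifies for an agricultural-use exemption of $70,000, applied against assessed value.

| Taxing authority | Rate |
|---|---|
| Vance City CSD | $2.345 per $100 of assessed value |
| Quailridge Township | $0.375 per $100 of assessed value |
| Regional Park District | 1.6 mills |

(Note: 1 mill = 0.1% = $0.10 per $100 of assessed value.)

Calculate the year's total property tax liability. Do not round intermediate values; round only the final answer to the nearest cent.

Assessed value = $483,900 × 0.863 = $417,605.7
Taxable value = $417,605.7 − $70,000 = $347,605.7
Vance City CSD: $347,605.7 × 0.02345 = $8,151.353665
Quailridge Township: $347,605.7 × 0.00375 = $1,303.521375
Regional Park District: $347,605.7 × 0.0016 = $556.16912
Total = $10,011.04416

$10,011.04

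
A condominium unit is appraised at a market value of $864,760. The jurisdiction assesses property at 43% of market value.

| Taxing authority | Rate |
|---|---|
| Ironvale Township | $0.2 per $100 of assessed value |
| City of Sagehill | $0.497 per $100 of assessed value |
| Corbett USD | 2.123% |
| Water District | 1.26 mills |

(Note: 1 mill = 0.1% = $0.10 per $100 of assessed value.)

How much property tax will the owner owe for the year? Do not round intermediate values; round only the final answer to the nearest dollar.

$10,955

Assessed value = $864,760 × 0.43 = $371,846.8
Ironvale Township: $371,846.8 × 0.002 = $743.6936
City of Sagehill: $371,846.8 × 0.00497 = $1,848.078596
Corbett USD: $371,846.8 × 0.02123 = $7,894.307564
Water District: $371,846.8 × 0.00126 = $468.526968
Total = $10,954.606728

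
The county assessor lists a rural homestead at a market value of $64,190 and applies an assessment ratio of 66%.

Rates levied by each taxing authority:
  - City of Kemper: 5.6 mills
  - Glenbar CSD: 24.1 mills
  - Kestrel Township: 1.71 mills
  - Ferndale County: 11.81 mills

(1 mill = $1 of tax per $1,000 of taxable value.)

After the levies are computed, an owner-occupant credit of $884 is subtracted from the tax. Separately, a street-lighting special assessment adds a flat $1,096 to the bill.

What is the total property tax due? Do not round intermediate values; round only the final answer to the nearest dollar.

Assessed value = $64,190 × 0.66 = $42,365.4
City of Kemper: $42,365.4 × 0.0056 = $237.24624
Glenbar CSD: $42,365.4 × 0.0241 = $1,021.00614
Kestrel Township: $42,365.4 × 0.00171 = $72.444834
Ferndale County: $42,365.4 × 0.01181 = $500.335374
Levies subtotal = $1,831.032588
After credit = $1,831.032588 − $884 = $947.032588
Total = $947.032588 + $1,096 = $2,043.032588

$2,043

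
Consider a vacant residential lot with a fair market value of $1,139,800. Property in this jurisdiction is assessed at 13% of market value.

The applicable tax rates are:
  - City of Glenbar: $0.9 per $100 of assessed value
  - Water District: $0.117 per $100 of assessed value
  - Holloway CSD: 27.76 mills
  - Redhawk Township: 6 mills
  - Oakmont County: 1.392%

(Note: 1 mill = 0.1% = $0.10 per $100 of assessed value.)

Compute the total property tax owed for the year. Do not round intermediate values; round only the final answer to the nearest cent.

$8,571.87

Assessed value = $1,139,800 × 0.13 = $148,174
City of Glenbar: $148,174 × 0.009 = $1,333.566
Water District: $148,174 × 0.00117 = $173.36358
Holloway CSD: $148,174 × 0.02776 = $4,113.31024
Redhawk Township: $148,174 × 0.006 = $889.044
Oakmont County: $148,174 × 0.01392 = $2,062.58208
Total = $8,571.8659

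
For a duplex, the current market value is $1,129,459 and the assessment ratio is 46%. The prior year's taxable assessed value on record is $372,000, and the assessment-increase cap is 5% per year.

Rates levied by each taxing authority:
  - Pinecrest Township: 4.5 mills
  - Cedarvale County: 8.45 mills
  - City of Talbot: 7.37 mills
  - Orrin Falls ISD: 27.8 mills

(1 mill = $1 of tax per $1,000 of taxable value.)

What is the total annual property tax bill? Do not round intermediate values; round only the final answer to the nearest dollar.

$18,796

Uncapped assessed value = $1,129,459 × 0.46 = $519,551.14
Cap limit = $372,000 × 1.05 = $390,600
Taxable assessed value = min($519,551.14, $390,600) = $390,600 (cap binds)
Pinecrest Township: $390,600 × 0.0045 = $1,757.7
Cedarvale County: $390,600 × 0.00845 = $3,300.57
City of Talbot: $390,600 × 0.00737 = $2,878.722
Orrin Falls ISD: $390,600 × 0.0278 = $10,858.68
Total = $18,795.672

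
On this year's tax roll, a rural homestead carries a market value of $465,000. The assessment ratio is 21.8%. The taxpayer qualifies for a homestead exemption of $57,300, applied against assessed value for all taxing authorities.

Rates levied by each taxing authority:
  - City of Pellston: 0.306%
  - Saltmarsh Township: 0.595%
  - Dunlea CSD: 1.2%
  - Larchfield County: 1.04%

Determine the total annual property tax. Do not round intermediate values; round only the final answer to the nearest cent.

Assessed value = $465,000 × 0.218 = $101,370
Taxable value = $101,370 − $57,300 = $44,070
City of Pellston: $44,070 × 0.00306 = $134.8542
Saltmarsh Township: $44,070 × 0.00595 = $262.2165
Dunlea CSD: $44,070 × 0.012 = $528.84
Larchfield County: $44,070 × 0.0104 = $458.328
Total = $134.8542 + $262.2165 + $528.84 + $458.328 = $1,384.2387

$1,384.24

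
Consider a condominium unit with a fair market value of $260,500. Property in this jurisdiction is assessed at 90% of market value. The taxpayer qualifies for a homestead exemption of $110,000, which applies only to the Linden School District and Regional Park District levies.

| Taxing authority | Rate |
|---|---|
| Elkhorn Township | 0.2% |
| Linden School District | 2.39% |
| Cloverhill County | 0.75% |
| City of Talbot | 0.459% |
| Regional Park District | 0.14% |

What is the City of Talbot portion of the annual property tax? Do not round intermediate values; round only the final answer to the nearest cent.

$1,076.13

Assessed value = $260,500 × 0.9 = $234,450
City of Talbot taxable value = $234,450 (exemption does not apply)
City of Talbot levy = $234,450 × 0.00459 = $1,076.1255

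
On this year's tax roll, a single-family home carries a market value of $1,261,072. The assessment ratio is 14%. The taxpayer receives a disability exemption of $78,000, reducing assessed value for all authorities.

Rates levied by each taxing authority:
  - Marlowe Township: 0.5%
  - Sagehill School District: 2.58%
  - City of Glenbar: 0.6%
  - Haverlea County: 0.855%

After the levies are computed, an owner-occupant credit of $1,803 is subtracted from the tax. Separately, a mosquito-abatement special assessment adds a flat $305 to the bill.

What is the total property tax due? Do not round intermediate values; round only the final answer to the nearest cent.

$2,971.25

Assessed value = $1,261,072 × 0.14 = $176,550.08
Taxable value = $176,550.08 − $78,000 = $98,550.08
Marlowe Township: $98,550.08 × 0.005 = $492.7504
Sagehill School District: $98,550.08 × 0.0258 = $2,542.592064
City of Glenbar: $98,550.08 × 0.006 = $591.30048
Haverlea County: $98,550.08 × 0.00855 = $842.603184
Levies subtotal = $4,469.246128
After credit = $4,469.246128 − $1,803 = $2,666.246128
Total = $2,666.246128 + $305 = $2,971.246128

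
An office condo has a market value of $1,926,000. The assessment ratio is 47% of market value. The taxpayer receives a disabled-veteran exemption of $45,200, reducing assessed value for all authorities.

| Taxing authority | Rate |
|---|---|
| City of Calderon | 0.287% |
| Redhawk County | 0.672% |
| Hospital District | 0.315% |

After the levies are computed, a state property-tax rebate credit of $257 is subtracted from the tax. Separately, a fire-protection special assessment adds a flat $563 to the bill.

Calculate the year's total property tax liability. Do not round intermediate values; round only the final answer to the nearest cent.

Assessed value = $1,926,000 × 0.47 = $905,220
Taxable value = $905,220 − $45,200 = $860,020
City of Calderon: $860,020 × 0.00287 = $2,468.2574
Redhawk County: $860,020 × 0.00672 = $5,779.3344
Hospital District: $860,020 × 0.00315 = $2,709.063
Levies subtotal = $10,956.6548
After credit = $10,956.6548 − $257 = $10,699.6548
Total = $10,699.6548 + $563 = $11,262.6548

$11,262.65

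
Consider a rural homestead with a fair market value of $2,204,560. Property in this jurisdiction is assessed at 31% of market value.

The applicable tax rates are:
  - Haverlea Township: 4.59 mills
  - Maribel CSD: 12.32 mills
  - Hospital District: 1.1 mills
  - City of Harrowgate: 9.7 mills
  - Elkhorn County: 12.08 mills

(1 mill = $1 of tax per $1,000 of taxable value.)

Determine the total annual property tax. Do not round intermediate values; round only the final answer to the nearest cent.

$27,193.03

Assessed value = $2,204,560 × 0.31 = $683,413.6
Haverlea Township: $683,413.6 × 0.00459 = $3,136.868424
Maribel CSD: $683,413.6 × 0.01232 = $8,419.655552
Hospital District: $683,413.6 × 0.0011 = $751.75496
City of Harrowgate: $683,413.6 × 0.0097 = $6,629.11192
Elkhorn County: $683,413.6 × 0.01208 = $8,255.636288
Total = $3,136.868424 + $8,419.655552 + $751.75496 + $6,629.11192 + $8,255.636288 = $27,193.027144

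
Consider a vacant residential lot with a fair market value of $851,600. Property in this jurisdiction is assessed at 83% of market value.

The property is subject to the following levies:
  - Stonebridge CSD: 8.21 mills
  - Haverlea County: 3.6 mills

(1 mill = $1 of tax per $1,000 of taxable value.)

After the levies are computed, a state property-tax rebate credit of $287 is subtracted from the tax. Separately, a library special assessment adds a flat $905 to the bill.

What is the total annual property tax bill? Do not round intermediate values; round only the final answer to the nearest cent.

$8,965.64

Assessed value = $851,600 × 0.83 = $706,828
Stonebridge CSD: $706,828 × 0.00821 = $5,803.05788
Haverlea County: $706,828 × 0.0036 = $2,544.5808
Levies subtotal = $8,347.63868
After credit = $8,347.63868 − $287 = $8,060.63868
Total = $8,060.63868 + $905 = $8,965.63868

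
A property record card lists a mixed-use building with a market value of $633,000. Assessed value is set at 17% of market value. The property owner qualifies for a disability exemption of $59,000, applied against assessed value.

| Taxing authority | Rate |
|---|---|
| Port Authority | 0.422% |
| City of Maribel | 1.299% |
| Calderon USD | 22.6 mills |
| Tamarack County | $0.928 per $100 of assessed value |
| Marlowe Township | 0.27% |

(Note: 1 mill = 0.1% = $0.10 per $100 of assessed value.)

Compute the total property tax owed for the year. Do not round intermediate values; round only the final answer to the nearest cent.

$2,517.51

Assessed value = $633,000 × 0.17 = $107,610
Taxable value = $107,610 − $59,000 = $48,610
Port Authority: $48,610 × 0.00422 = $205.1342
City of Maribel: $48,610 × 0.01299 = $631.4439
Calderon USD: $48,610 × 0.0226 = $1,098.586
Tamarack County: $48,610 × 0.00928 = $451.1008
Marlowe Township: $48,610 × 0.0027 = $131.247
Total = $2,517.5119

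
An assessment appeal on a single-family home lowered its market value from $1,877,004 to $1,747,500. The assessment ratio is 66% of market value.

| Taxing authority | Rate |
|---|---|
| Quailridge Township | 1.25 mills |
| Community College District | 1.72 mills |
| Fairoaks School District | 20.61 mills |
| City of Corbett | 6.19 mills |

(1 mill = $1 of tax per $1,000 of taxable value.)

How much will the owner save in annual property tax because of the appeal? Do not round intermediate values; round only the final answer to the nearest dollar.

Old assessed value = $1,877,004 × 0.66 = $1,238,822.64
New assessed value = $1,747,500 × 0.66 = $1,153,350
Combined rate = 0.00125 + 0.00172 + 0.02061 + 0.00619 = 0.02977
Old tax = $1,238,822.64 × 0.02977 = $36,879.7499928
New tax = $1,153,350 × 0.02977 = $34,335.2295
Reduction = $36,879.7499928 − $34,335.2295 = $2,544.5204928

$2,545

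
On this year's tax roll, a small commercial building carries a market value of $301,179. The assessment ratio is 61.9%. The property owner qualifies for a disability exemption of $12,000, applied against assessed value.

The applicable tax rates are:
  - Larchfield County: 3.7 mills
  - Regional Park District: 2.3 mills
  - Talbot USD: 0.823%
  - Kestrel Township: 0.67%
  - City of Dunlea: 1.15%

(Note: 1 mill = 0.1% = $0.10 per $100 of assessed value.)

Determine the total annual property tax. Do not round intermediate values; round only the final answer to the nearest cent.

$5,656.76

Assessed value = $301,179 × 0.619 = $186,429.801
Taxable value = $186,429.801 − $12,000 = $174,429.801
Larchfield County: $174,429.801 × 0.0037 = $645.3902637
Regional Park District: $174,429.801 × 0.0023 = $401.1885423
Talbot USD: $174,429.801 × 0.00823 = $1,435.55726223
Kestrel Township: $174,429.801 × 0.0067 = $1,168.6796667
City of Dunlea: $174,429.801 × 0.0115 = $2,005.9427115
Total = $5,656.75844643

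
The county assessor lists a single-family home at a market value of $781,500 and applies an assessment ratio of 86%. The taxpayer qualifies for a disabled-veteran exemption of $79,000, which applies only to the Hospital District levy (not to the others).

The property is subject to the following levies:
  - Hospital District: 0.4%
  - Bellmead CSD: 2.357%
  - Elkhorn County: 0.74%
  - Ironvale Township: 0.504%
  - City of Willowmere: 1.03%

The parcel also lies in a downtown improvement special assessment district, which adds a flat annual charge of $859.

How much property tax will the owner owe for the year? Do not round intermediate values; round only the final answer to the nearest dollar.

Assessed value = $781,500 × 0.86 = $672,090
Hospital District: ($672,090 − $79,000) × 0.004 = $593,090 × 0.004 = $2,372.36
Bellmead CSD: $672,090 × 0.02357 = $15,841.1613
Elkhorn County: $672,090 × 0.0074 = $4,973.466
Ironvale Township: $672,090 × 0.00504 = $3,387.3336
City of Willowmere: $672,090 × 0.0103 = $6,922.527
Levies subtotal = $33,496.8479
Total = $33,496.8479 + $859 = $34,355.8479

$34,356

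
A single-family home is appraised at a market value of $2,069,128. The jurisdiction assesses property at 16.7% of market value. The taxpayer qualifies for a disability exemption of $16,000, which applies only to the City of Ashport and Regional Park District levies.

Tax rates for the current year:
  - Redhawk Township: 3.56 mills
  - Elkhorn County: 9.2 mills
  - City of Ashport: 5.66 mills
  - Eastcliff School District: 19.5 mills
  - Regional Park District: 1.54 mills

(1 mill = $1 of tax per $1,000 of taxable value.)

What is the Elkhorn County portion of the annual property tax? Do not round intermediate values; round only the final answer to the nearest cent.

Assessed value = $2,069,128 × 0.167 = $345,544.376
Elkhorn County taxable value = $345,544.376 (exemption does not apply)
Elkhorn County levy = $345,544.376 × 0.0092 = $3,179.0082592

$3,179.01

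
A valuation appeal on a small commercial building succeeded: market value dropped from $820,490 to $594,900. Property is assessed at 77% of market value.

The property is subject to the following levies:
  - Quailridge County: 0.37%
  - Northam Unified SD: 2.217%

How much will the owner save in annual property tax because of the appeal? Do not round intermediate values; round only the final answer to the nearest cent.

$4,493.73

Old assessed value = $820,490 × 0.77 = $631,777.3
New assessed value = $594,900 × 0.77 = $458,073
Combined rate = 0.0037 + 0.02217 = 0.02587
Old tax = $631,777.3 × 0.02587 = $16,344.078751
New tax = $458,073 × 0.02587 = $11,850.34851
Reduction = $16,344.078751 − $11,850.34851 = $4,493.730241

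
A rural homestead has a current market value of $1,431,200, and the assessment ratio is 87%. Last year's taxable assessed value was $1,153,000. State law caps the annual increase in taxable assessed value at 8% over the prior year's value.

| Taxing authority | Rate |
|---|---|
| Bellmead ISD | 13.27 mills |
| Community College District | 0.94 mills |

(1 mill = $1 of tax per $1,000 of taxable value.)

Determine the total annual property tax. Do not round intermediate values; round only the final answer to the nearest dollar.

Uncapped assessed value = $1,431,200 × 0.87 = $1,245,144
Cap limit = $1,153,000 × 1.08 = $1,245,240
Taxable assessed value = min($1,245,144, $1,245,240) = $1,245,144 (cap does not bind)
Bellmead ISD: $1,245,144 × 0.01327 = $16,523.06088
Community College District: $1,245,144 × 0.00094 = $1,170.43536
Total = $17,693.49624

$17,693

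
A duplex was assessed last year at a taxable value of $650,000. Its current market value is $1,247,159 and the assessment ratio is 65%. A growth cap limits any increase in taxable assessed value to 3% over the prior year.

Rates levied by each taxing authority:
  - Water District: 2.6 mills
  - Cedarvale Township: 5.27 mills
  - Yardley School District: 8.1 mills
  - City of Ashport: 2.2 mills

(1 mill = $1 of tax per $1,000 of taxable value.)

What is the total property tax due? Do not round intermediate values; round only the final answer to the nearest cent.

$12,164.82

Uncapped assessed value = $1,247,159 × 0.65 = $810,653.35
Cap limit = $650,000 × 1.03 = $669,500
Taxable assessed value = min($810,653.35, $669,500) = $669,500 (cap binds)
Water District: $669,500 × 0.0026 = $1,740.7
Cedarvale Township: $669,500 × 0.00527 = $3,528.265
Yardley School District: $669,500 × 0.0081 = $5,422.95
City of Ashport: $669,500 × 0.0022 = $1,472.9
Total = $12,164.815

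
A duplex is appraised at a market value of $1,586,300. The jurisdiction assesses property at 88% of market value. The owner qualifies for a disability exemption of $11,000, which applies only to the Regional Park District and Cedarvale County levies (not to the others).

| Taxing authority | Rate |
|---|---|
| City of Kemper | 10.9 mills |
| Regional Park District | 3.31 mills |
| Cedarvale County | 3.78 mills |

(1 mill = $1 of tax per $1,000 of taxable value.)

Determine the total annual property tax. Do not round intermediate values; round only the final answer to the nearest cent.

Assessed value = $1,586,300 × 0.88 = $1,395,944
City of Kemper: $1,395,944 × 0.0109 = $15,215.7896
Regional Park District: ($1,395,944 − $11,000) × 0.00331 = $1,384,944 × 0.00331 = $4,584.16464
Cedarvale County: ($1,395,944 − $11,000) × 0.00378 = $1,384,944 × 0.00378 = $5,235.08832
Total = $25,035.04256

$25,035.04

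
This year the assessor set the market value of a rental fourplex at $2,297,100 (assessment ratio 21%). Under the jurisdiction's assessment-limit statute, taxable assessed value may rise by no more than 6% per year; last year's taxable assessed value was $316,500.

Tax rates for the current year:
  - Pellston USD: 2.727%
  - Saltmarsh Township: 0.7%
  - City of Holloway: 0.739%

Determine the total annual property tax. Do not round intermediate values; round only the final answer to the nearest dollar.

$13,977

Uncapped assessed value = $2,297,100 × 0.21 = $482,391
Cap limit = $316,500 × 1.06 = $335,490
Taxable assessed value = min($482,391, $335,490) = $335,490 (cap binds)
Pellston USD: $335,490 × 0.02727 = $9,148.8123
Saltmarsh Township: $335,490 × 0.007 = $2,348.43
City of Holloway: $335,490 × 0.00739 = $2,479.2711
Total = $13,976.5134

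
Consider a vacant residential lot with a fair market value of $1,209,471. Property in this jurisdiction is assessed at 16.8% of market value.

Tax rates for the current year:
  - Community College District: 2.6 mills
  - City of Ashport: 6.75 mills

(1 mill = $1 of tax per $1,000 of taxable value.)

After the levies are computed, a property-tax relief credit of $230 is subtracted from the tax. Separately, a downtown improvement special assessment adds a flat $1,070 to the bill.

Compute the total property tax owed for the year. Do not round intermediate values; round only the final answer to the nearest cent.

Assessed value = $1,209,471 × 0.168 = $203,191.128
Community College District: $203,191.128 × 0.0026 = $528.2969328
City of Ashport: $203,191.128 × 0.00675 = $1,371.540114
Levies subtotal = $1,899.8370468
After credit = $1,899.8370468 − $230 = $1,669.8370468
Total = $1,669.8370468 + $1,070 = $2,739.8370468

$2,739.84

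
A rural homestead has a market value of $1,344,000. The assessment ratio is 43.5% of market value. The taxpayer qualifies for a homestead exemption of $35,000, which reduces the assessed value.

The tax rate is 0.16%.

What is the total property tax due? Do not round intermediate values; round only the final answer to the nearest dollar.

Assessed value = $1,344,000 × 0.435 = $584,640
Taxable value = $584,640 − $35,000 = $549,640
Tax = $549,640 × 0.0016 = $879.424

$879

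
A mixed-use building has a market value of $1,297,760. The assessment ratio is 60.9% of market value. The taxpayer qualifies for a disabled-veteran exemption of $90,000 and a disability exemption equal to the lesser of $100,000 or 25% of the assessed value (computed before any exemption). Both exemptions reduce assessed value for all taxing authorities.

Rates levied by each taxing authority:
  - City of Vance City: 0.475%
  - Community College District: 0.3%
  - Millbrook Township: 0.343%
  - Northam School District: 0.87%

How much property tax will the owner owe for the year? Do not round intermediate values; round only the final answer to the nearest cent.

$11,934.68

Assessed value = $1,297,760 × 0.609 = $790,335.84
Disability exemption = min($100,000, 25% × $790,335.84) = min($100,000, $197,583.96) = $100,000 (dollar cap binds)
Taxable value = $790,335.84 − $90,000 − $100,000 = $600,335.84
City of Vance City: $600,335.84 × 0.00475 = $2,851.59524
Community College District: $600,335.84 × 0.003 = $1,801.00752
Millbrook Township: $600,335.84 × 0.00343 = $2,059.1519312
Northam School District: $600,335.84 × 0.0087 = $5,222.921808
Total = $11,934.6764992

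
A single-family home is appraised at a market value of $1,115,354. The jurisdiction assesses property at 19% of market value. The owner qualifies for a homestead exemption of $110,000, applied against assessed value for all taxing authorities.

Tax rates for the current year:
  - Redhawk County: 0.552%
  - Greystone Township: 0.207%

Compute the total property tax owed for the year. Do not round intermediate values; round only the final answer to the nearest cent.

Assessed value = $1,115,354 × 0.19 = $211,917.26
Taxable value = $211,917.26 − $110,000 = $101,917.26
Redhawk County: $101,917.26 × 0.00552 = $562.5832752
Greystone Township: $101,917.26 × 0.00207 = $210.9687282
Total = $562.5832752 + $210.9687282 = $773.5520034

$773.55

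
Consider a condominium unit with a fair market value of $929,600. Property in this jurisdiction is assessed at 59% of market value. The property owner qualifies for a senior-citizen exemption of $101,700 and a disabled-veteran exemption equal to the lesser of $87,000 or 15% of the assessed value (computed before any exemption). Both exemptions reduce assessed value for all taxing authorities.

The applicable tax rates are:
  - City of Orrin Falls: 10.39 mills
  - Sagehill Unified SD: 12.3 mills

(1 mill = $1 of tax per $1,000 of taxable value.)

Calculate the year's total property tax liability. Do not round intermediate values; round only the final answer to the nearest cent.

Assessed value = $929,600 × 0.59 = $548,464
Disabled-veteran exemption = min($87,000, 15% × $548,464) = min($87,000, $82,269.6) = $82,269.6 (percentage binds)
Taxable value = $548,464 − $101,700 − $82,269.6 = $364,494.4
City of Orrin Falls: $364,494.4 × 0.01039 = $3,787.096816
Sagehill Unified SD: $364,494.4 × 0.0123 = $4,483.28112
Total = $8,270.377936

$8,270.38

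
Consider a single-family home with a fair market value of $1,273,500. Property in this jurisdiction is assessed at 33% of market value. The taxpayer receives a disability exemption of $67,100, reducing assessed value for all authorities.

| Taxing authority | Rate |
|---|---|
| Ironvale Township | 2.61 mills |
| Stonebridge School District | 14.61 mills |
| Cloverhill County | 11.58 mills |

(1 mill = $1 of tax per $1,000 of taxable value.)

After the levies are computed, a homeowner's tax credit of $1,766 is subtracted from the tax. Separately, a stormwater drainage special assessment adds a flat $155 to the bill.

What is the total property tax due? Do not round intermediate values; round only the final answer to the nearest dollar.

Assessed value = $1,273,500 × 0.33 = $420,255
Taxable value = $420,255 − $67,100 = $353,155
Ironvale Township: $353,155 × 0.00261 = $921.73455
Stonebridge School District: $353,155 × 0.01461 = $5,159.59455
Cloverhill County: $353,155 × 0.01158 = $4,089.5349
Levies subtotal = $10,170.864
After credit = $10,170.864 − $1,766 = $8,404.864
Total = $8,404.864 + $155 = $8,559.864

$8,560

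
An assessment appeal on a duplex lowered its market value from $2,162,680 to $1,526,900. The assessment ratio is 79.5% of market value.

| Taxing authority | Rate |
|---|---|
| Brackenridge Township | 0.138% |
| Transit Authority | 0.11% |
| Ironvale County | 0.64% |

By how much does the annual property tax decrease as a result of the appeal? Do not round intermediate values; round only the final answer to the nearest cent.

$4,488.35

Old assessed value = $2,162,680 × 0.795 = $1,719,330.6
New assessed value = $1,526,900 × 0.795 = $1,213,885.5
Combined rate = 0.00138 + 0.0011 + 0.0064 = 0.00888
Old tax = $1,719,330.6 × 0.00888 = $15,267.655728
New tax = $1,213,885.5 × 0.00888 = $10,779.30324
Reduction = $15,267.655728 − $10,779.30324 = $4,488.352488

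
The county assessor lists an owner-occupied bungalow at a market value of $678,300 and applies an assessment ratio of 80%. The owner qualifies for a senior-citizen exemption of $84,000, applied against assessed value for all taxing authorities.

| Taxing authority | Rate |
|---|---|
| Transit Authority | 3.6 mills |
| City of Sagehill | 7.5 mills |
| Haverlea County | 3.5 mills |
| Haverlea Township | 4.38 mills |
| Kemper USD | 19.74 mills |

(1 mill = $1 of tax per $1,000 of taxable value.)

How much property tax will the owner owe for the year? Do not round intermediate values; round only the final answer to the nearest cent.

Assessed value = $678,300 × 0.8 = $542,640
Taxable value = $542,640 − $84,000 = $458,640
Transit Authority: $458,640 × 0.0036 = $1,651.104
City of Sagehill: $458,640 × 0.0075 = $3,439.8
Haverlea County: $458,640 × 0.0035 = $1,605.24
Haverlea Township: $458,640 × 0.00438 = $2,008.8432
Kemper USD: $458,640 × 0.01974 = $9,053.5536
Total = $1,651.104 + $3,439.8 + $1,605.24 + $2,008.8432 + $9,053.5536 = $17,758.5408

$17,758.54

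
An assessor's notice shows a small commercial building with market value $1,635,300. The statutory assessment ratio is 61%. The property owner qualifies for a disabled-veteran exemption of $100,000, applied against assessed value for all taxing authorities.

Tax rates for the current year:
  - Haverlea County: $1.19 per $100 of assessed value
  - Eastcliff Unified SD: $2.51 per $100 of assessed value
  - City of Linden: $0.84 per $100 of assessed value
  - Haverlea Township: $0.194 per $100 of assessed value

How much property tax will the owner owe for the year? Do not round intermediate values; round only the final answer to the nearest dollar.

Assessed value = $1,635,300 × 0.61 = $997,533
Taxable value = $997,533 − $100,000 = $897,533
Haverlea County: $897,533 × 0.0119 = $10,680.6427
Eastcliff Unified SD: $897,533 × 0.0251 = $22,528.0783
City of Linden: $897,533 × 0.0084 = $7,539.2772
Haverlea Township: $897,533 × 0.00194 = $1,741.21402
Total = $10,680.6427 + $22,528.0783 + $7,539.2772 + $1,741.21402 = $42,489.21222

$42,489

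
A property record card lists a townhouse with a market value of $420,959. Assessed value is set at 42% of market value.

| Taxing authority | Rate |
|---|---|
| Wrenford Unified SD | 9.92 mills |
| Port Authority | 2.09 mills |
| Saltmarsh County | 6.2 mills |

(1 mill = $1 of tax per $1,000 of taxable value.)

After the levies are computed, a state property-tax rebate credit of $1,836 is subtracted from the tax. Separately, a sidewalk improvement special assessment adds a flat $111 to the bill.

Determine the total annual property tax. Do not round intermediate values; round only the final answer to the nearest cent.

Assessed value = $420,959 × 0.42 = $176,802.78
Wrenford Unified SD: $176,802.78 × 0.00992 = $1,753.8835776
Port Authority: $176,802.78 × 0.00209 = $369.5178102
Saltmarsh County: $176,802.78 × 0.0062 = $1,096.177236
Levies subtotal = $3,219.5786238
After credit = $3,219.5786238 − $1,836 = $1,383.5786238
Total = $1,383.5786238 + $111 = $1,494.5786238

$1,494.58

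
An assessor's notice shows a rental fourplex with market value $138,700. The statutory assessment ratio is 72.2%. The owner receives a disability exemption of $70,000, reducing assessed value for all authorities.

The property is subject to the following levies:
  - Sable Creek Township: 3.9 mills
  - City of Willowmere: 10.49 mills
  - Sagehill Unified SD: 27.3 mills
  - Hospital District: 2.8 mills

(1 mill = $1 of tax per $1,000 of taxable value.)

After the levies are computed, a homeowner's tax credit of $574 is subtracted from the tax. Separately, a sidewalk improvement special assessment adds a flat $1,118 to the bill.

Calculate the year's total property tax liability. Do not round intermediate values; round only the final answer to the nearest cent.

Assessed value = $138,700 × 0.722 = $100,141.4
Taxable value = $100,141.4 − $70,000 = $30,141.4
Sable Creek Township: $30,141.4 × 0.0039 = $117.55146
City of Willowmere: $30,141.4 × 0.01049 = $316.183286
Sagehill Unified SD: $30,141.4 × 0.0273 = $822.86022
Hospital District: $30,141.4 × 0.0028 = $84.39592
Levies subtotal = $1,340.990886
After credit = $1,340.990886 − $574 = $766.990886
Total = $766.990886 + $1,118 = $1,884.990886

$1,884.99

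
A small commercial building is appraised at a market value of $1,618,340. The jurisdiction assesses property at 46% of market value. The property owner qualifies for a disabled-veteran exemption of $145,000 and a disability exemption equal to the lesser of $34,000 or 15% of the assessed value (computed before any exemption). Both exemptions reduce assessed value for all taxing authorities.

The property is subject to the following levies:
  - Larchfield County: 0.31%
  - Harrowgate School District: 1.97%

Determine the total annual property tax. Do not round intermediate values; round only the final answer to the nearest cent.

$12,891.95

Assessed value = $1,618,340 × 0.46 = $744,436.4
Disability exemption = min($34,000, 15% × $744,436.4) = min($34,000, $111,665.46) = $34,000 (dollar cap binds)
Taxable value = $744,436.4 − $145,000 − $34,000 = $565,436.4
Larchfield County: $565,436.4 × 0.0031 = $1,752.85284
Harrowgate School District: $565,436.4 × 0.0197 = $11,139.09708
Total = $12,891.94992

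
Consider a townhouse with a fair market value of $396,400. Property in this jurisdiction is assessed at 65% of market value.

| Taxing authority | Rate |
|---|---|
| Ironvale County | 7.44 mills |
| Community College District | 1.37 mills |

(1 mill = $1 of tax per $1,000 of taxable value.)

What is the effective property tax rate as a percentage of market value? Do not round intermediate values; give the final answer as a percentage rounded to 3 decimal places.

Assessed value = $396,400 × 0.65 = $257,660
Ironvale County: $257,660 × 0.00744 = $1,916.9904
Community College District: $257,660 × 0.00137 = $352.9942
Total tax = $2,269.9846
Effective rate = $2,269.9846 ÷ $396,400 = 0.573% of market value

0.573%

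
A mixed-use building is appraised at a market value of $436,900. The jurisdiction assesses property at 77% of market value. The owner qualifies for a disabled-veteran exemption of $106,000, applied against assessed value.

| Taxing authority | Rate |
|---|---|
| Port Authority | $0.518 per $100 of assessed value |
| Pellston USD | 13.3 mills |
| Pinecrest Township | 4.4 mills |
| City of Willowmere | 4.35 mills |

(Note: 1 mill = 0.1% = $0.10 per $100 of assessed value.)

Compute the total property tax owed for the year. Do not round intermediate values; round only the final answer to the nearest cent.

$6,274.15

Assessed value = $436,900 × 0.77 = $336,413
Taxable value = $336,413 − $106,000 = $230,413
Port Authority: $230,413 × 0.00518 = $1,193.53934
Pellston USD: $230,413 × 0.0133 = $3,064.4929
Pinecrest Township: $230,413 × 0.0044 = $1,013.8172
City of Willowmere: $230,413 × 0.00435 = $1,002.29655
Total = $6,274.14599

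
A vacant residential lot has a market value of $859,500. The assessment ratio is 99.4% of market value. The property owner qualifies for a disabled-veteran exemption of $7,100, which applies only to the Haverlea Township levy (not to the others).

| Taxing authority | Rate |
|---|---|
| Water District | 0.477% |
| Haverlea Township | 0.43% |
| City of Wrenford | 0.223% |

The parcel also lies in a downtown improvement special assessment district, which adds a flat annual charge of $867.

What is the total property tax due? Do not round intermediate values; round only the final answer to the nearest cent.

$10,490.55

Assessed value = $859,500 × 0.994 = $854,343
Water District: $854,343 × 0.00477 = $4,075.21611
Haverlea Township: ($854,343 − $7,100) × 0.0043 = $847,243 × 0.0043 = $3,643.1449
City of Wrenford: $854,343 × 0.00223 = $1,905.18489
Levies subtotal = $9,623.5459
Total = $9,623.5459 + $867 = $10,490.5459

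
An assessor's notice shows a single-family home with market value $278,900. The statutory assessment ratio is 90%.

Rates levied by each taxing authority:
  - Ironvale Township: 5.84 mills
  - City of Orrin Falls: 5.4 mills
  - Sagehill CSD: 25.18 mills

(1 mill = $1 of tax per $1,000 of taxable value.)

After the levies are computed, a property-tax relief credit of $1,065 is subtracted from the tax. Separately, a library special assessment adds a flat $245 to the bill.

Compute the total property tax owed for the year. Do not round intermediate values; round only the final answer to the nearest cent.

$8,321.78

Assessed value = $278,900 × 0.9 = $251,010
Ironvale Township: $251,010 × 0.00584 = $1,465.8984
City of Orrin Falls: $251,010 × 0.0054 = $1,355.454
Sagehill CSD: $251,010 × 0.02518 = $6,320.4318
Levies subtotal = $9,141.7842
After credit = $9,141.7842 − $1,065 = $8,076.7842
Total = $8,076.7842 + $245 = $8,321.7842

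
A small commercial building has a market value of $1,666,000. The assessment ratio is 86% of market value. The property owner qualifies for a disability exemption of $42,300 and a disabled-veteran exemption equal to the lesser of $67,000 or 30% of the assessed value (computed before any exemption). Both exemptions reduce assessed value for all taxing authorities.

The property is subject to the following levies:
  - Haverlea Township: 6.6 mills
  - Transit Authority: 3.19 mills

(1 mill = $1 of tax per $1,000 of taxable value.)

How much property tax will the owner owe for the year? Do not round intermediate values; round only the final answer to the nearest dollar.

Assessed value = $1,666,000 × 0.86 = $1,432,760
Disabled-veteran exemption = min($67,000, 30% × $1,432,760) = min($67,000, $429,828) = $67,000 (dollar cap binds)
Taxable value = $1,432,760 − $42,300 − $67,000 = $1,323,460
Haverlea Township: $1,323,460 × 0.0066 = $8,734.836
Transit Authority: $1,323,460 × 0.00319 = $4,221.8374
Total = $12,956.6734

$12,957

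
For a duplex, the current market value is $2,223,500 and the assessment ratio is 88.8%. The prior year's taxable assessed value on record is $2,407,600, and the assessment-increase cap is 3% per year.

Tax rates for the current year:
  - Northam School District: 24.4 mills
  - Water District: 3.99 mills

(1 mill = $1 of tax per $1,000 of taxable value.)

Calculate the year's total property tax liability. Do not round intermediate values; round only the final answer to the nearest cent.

$56,055.15

Uncapped assessed value = $2,223,500 × 0.888 = $1,974,468
Cap limit = $2,407,600 × 1.03 = $2,479,828
Taxable assessed value = min($1,974,468, $2,479,828) = $1,974,468 (cap does not bind)
Northam School District: $1,974,468 × 0.0244 = $48,177.0192
Water District: $1,974,468 × 0.00399 = $7,878.12732
Total = $56,055.14652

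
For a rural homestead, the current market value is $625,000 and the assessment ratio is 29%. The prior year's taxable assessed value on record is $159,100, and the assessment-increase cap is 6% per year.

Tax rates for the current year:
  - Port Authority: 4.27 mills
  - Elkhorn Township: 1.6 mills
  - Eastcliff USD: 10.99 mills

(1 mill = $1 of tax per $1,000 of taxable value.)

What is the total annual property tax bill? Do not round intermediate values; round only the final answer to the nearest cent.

$2,843.37

Uncapped assessed value = $625,000 × 0.29 = $181,250
Cap limit = $159,100 × 1.06 = $168,646
Taxable assessed value = min($181,250, $168,646) = $168,646 (cap binds)
Port Authority: $168,646 × 0.00427 = $720.11842
Elkhorn Township: $168,646 × 0.0016 = $269.8336
Eastcliff USD: $168,646 × 0.01099 = $1,853.41954
Total = $2,843.37156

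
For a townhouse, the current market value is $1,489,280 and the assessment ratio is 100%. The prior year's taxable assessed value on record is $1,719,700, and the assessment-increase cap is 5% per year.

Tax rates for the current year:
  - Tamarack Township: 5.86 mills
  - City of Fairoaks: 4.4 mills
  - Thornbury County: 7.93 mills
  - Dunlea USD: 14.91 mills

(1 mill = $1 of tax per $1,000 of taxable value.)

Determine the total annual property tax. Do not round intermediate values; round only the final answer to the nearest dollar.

Uncapped assessed value = $1,489,280 × 1 = $1,489,280
Cap limit = $1,719,700 × 1.05 = $1,805,685
Taxable assessed value = min($1,489,280, $1,805,685) = $1,489,280 (cap does not bind)
Tamarack Township: $1,489,280 × 0.00586 = $8,727.1808
City of Fairoaks: $1,489,280 × 0.0044 = $6,552.832
Thornbury County: $1,489,280 × 0.00793 = $11,809.9904
Dunlea USD: $1,489,280 × 0.01491 = $22,205.1648
Total = $49,295.168

$49,295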